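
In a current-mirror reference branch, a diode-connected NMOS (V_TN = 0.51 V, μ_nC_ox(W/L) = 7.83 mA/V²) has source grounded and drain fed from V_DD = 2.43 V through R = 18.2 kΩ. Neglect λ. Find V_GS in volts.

With gate tied to drain, V_GS = V_DS ≥ V_GS − V_TN, so the device is in saturation.
KCL at the drain: ½ k_n (V_GS − V_TN)² = (V_DD − V_GS)/R.
Let x = V_GS − 0.51. Then 71.3 x² + x − 1.92 = 0, giving x = 0.157 V (positive root), so V_GS = 0.667 V.
I_D = (V_DD − V_GS)/R = (2.43 − 0.667) / 18.2 = 0.0969 mA.

V_GS = 0.667 V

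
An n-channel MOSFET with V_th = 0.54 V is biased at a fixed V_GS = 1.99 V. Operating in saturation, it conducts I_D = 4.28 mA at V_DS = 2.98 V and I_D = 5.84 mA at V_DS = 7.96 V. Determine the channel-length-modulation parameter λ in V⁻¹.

With V_GS fixed, I_D ∝ (1 + λ V_DS) in saturation, so I_D2/I_D1 = (1 + λ V_DS2)/(1 + λ V_DS1).
5.84/4.28 = 1.364 = (1 + 7.96 λ)/(1 + 2.98 λ).
Solving: λ (I_D1 V_DS2 − I_D2 V_DS1) = I_D2 − I_D1, so λ = (5.84 − 4.28) / (4.28 × 7.96 − 5.84 × 2.98) = 1.56 / 16.7 = 0.0936 V⁻¹.

λ = 0.0936 V⁻¹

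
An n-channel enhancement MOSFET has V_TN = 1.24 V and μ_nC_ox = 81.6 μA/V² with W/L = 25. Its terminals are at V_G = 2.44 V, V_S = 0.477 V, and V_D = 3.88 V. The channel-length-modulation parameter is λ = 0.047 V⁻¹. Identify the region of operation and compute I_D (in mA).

V_GS = V_G − V_S = 2.44 − 0.477 = 1.96 V; V_DS = V_D − V_S = 3.88 − 0.477 = 3.4 V.
k_n = μ_nC_ox · (W/L) = 2.04 mA/V².
V_ov = V_GS − V_TN = 1.96 − 1.24 = 0.723 V.
Since V_DS = 3.4 V ≥ V_ov = 0.723 V, the device is in saturation.
I_D = ½ k_n V_ov² (1 + λ V_DS) = 0.5 × 2.04 × 0.723² × (1 + 0.047 × 3.4) = 0.618 mA.

Saturation; I_D = 0.618 mA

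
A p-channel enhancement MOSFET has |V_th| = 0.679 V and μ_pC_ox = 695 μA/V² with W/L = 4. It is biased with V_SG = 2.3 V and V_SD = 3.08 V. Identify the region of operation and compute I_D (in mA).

Saturation; I_D = 3.65 mA

k_p = μ_pC_ox · (W/L) = 2.78 mA/V².
V_ov = V_SG − |V_th| = 2.3 − 0.679 = 1.62 V.
Since V_SD = 3.08 V ≥ V_ov = 1.62 V, the device is in saturation.
I_D = ½ k_p V_ov² = 0.5 × 2.78 × 1.62² = 3.65 mA.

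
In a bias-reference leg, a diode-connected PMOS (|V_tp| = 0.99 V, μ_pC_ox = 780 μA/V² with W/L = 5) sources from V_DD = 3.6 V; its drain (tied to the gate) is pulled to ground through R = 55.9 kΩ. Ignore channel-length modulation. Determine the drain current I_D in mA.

I_D = 0.0440 mA

With gate tied to drain, V_SG = V_SD ≥ V_SG − |V_tp|, so the device is in saturation.
k_p = μ_pC_ox · (W/L) = 3.9 mA/V².
KCL at the drain: ½ k_p (V_SG − |V_tp|)² = (V_DD − V_SG)/R.
Let x = V_SG − 0.99. Then 109 x² + x − 2.61 = 0, giving x = 0.15 V (positive root), so V_SG = 1.14 V.
I_D = (V_DD − V_SG)/R = (3.6 − 1.14) / 55.9 = 0.044 mA.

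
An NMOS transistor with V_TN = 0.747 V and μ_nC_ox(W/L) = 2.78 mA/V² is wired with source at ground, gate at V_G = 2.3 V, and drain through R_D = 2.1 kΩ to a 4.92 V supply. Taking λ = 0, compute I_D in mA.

I_D = 2.06 mA

V_GS = V_G = 2.3 V, so V_ov = 2.3 − 0.747 = 1.55 V.
Assume saturation: I_D = ½ k_n V_ov² = 0.5 × 2.78 × 1.55² = 3.35 mA, giving V_DS = V_DD − I_D R_D = 4.92 − 3.35 × 2.1 = -2.12 V.
But -2.12 V < V_ov = 1.55 V, so the device is actually in triode.
In triode I_D = k_n[V_ov V_DS − ½ V_DS²] and I_D = (V_DD − V_DS)/R_D. Equating: 2.92 V_DS² − 10.07 V_DS + 4.92 = 0, giving V_DS = 0.59 V (the root below V_ov).
I_D = (4.92 − 0.59) / 2.1 = 2.06 mA.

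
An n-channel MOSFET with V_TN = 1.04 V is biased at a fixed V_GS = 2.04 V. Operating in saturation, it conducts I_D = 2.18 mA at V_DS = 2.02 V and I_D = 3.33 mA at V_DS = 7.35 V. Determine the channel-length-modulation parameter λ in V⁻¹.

λ = 0.124 V⁻¹

With V_GS fixed, I_D ∝ (1 + λ V_DS) in saturation, so I_D2/I_D1 = (1 + λ V_DS2)/(1 + λ V_DS1).
3.33/2.18 = 1.528 = (1 + 7.35 λ)/(1 + 2.02 λ).
Solving: λ (I_D1 V_DS2 − I_D2 V_DS1) = I_D2 − I_D1, so λ = (3.33 − 2.18) / (2.18 × 7.35 − 3.33 × 2.02) = 1.15 / 9.3 = 0.124 V⁻¹.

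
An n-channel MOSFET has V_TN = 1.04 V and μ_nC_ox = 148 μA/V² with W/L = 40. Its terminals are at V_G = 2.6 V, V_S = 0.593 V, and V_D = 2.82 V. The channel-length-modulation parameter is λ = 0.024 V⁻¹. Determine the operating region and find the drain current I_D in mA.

V_GS = V_G − V_S = 2.6 − 0.593 = 2.01 V; V_DS = V_D − V_S = 2.82 − 0.593 = 2.23 V.
k_n = μ_nC_ox · (W/L) = 5.92 mA/V².
V_ov = V_GS − V_TN = 2.01 − 1.04 = 0.967 V.
Since V_DS = 2.23 V ≥ V_ov = 0.967 V, the device is in saturation.
I_D = ½ k_n V_ov² (1 + λ V_DS) = 0.5 × 5.92 × 0.967² × (1 + 0.024 × 2.23) = 2.92 mA.

Saturation; I_D = 2.92 mA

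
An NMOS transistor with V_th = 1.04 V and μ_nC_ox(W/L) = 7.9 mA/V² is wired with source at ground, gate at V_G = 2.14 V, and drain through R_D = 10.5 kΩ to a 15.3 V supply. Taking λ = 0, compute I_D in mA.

V_GS = V_G = 2.14 V, so V_ov = 2.14 − 1.04 = 1.1 V.
Assume saturation: I_D = ½ k_n V_ov² = 0.5 × 7.9 × 1.1² = 4.78 mA, giving V_DS = V_DD − I_D R_D = 15.3 − 4.78 × 10.5 = -34.9 V.
But -34.9 V < V_ov = 1.1 V, so the device is actually in triode.
In triode I_D = k_n[V_ov V_DS − ½ V_DS²] and I_D = (V_DD − V_DS)/R_D. Equating: 41.5 V_DS² − 92.25 V_DS + 15.3 = 0, giving V_DS = 0.181 V (the root below V_ov).
I_D = (15.3 − 0.181) / 10.5 = 1.44 mA.

I_D = 1.44 mA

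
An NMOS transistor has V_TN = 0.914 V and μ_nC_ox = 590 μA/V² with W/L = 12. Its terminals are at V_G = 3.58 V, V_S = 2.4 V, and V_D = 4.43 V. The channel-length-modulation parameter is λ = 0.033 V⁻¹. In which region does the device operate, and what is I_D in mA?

V_GS = V_G − V_S = 3.58 − 2.4 = 1.18 V; V_DS = V_D − V_S = 4.43 − 2.4 = 2.03 V.
k_n = μ_nC_ox · (W/L) = 7.08 mA/V².
V_ov = V_GS − V_TN = 1.18 − 0.914 = 0.266 V.
Since V_DS = 2.03 V ≥ V_ov = 0.266 V, the device is in saturation.
I_D = ½ k_n V_ov² (1 + λ V_DS) = 0.5 × 7.08 × 0.266² × (1 + 0.033 × 2.03) = 0.267 mA.

Saturation; I_D = 0.267 mA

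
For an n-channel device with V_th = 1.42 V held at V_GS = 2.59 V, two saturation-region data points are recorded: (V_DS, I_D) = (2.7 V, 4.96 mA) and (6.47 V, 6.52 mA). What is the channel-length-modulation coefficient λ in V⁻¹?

With V_GS fixed, I_D ∝ (1 + λ V_DS) in saturation, so I_D2/I_D1 = (1 + λ V_DS2)/(1 + λ V_DS1).
6.52/4.96 = 1.315 = (1 + 6.47 λ)/(1 + 2.7 λ).
Solving: λ (I_D1 V_DS2 − I_D2 V_DS1) = I_D2 − I_D1, so λ = (6.52 − 4.96) / (4.96 × 6.47 − 6.52 × 2.7) = 1.56 / 14.5 = 0.108 V⁻¹.

λ = 0.108 V⁻¹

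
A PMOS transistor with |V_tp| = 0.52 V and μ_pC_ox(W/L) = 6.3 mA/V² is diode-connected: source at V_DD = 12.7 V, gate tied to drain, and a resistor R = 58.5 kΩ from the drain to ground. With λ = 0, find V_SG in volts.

With gate tied to drain, V_SG = V_SD ≥ V_SG − |V_tp|, so the device is in saturation.
KCL at the drain: ½ k_p (V_SG − |V_tp|)² = (V_DD − V_SG)/R.
Let x = V_SG − 0.52. Then 184 x² + x − 12.18 = 0, giving x = 0.254 V (positive root), so V_SG = 0.774 V.
I_D = (V_DD − V_SG)/R = (12.7 − 0.774) / 58.5 = 0.204 mA.

V_SG = 0.774 V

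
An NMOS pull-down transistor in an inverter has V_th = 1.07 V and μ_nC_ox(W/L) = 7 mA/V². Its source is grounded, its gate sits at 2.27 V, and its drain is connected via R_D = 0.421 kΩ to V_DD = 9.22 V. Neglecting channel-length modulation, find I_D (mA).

V_GS = V_G = 2.27 V, so V_ov = 2.27 − 1.07 = 1.2 V.
Assume saturation: I_D = ½ k_n V_ov² = 0.5 × 7 × 1.2² = 5.04 mA, giving V_DS = V_DD − I_D R_D = 9.22 − 5.04 × 0.421 = 7.1 V.
V_DS = 7.1 V ≥ V_ov = 1.2 V, confirming saturation.

I_D = 5.04 mA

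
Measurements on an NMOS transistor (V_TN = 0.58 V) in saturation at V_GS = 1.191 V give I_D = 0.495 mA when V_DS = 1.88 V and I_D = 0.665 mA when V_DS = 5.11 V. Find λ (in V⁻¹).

With V_GS fixed, I_D ∝ (1 + λ V_DS) in saturation, so I_D2/I_D1 = (1 + λ V_DS2)/(1 + λ V_DS1).
0.665/0.495 = 1.343 = (1 + 5.11 λ)/(1 + 1.88 λ).
Solving: λ (I_D1 V_DS2 − I_D2 V_DS1) = I_D2 − I_D1, so λ = (0.665 − 0.495) / (0.495 × 5.11 − 0.665 × 1.88) = 0.17 / 1.28 = 0.133 V⁻¹.

λ = 0.133 V⁻¹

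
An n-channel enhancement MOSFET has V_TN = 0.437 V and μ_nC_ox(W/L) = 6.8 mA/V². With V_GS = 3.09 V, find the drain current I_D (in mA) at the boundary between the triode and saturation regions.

I_D = 23.9 mA

At the boundary V_DS = V_ov = V_GS − V_TN = 3.09 − 0.437 = 2.65 V.
I_D = ½ k_n V_ov² = 0.5 × 6.8 × 2.65² = 23.9 mA.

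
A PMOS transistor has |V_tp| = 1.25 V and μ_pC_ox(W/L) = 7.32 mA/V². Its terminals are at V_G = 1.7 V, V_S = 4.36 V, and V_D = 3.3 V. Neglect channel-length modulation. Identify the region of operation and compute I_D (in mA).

Triode; I_D = 6.83 mA

V_SG = V_S − V_G = 4.36 − 1.7 = 2.66 V; V_SD = V_S − V_D = 4.36 − 3.3 = 1.06 V.
V_ov = V_SG − |V_tp| = 2.66 − 1.25 = 1.41 V.
Since V_SD = 1.06 V < V_ov = 1.41 V, the device is in the triode region.
I_D = k_p [V_ov · V_SD − ½ V_SD²] = 7.32 × [1.41 × 1.06 − 0.5 × 1.06²] = 6.83 mA.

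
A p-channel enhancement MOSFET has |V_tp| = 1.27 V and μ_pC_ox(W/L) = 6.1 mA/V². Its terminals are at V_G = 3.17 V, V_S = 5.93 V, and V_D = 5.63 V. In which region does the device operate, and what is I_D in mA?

Triode; I_D = 2.45 mA

V_SG = V_S − V_G = 5.93 − 3.17 = 2.76 V; V_SD = V_S − V_D = 5.93 − 5.63 = 0.3 V.
V_ov = V_SG − |V_tp| = 2.76 − 1.27 = 1.49 V.
Since V_SD = 0.3 V < V_ov = 1.49 V, the device is in the triode region.
I_D = k_p [V_ov · V_SD − ½ V_SD²] = 6.1 × [1.49 × 0.3 − 0.5 × 0.3²] = 2.45 mA.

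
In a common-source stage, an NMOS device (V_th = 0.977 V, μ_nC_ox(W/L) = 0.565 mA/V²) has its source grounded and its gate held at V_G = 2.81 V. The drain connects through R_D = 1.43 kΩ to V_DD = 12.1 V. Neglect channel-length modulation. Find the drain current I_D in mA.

V_GS = V_G = 2.81 V, so V_ov = 2.81 − 0.977 = 1.83 V.
Assume saturation: I_D = ½ k_n V_ov² = 0.5 × 0.565 × 1.83² = 0.949 mA, giving V_DS = V_DD − I_D R_D = 12.1 − 0.949 × 1.43 = 10.7 V.
V_DS = 10.7 V ≥ V_ov = 1.83 V, confirming saturation.

I_D = 0.949 mA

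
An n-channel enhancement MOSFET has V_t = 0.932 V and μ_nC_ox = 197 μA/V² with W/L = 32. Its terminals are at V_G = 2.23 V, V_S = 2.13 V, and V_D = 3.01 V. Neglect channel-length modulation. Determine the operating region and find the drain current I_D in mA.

V_GS = V_G − V_S = 2.23 − 2.13 = 0.1 V; V_DS = V_D − V_S = 3.01 − 2.13 = 0.88 V.
V_GS = 0.1 V < V_t = 0.932 V, so the transistor is in cutoff.

Cutoff; I_D = 0 mA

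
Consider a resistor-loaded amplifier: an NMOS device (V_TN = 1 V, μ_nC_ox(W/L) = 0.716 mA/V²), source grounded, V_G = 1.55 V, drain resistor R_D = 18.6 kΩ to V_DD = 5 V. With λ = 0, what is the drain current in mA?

I_D = 0.108 mA

V_GS = V_G = 1.55 V, so V_ov = 1.55 − 1 = 0.55 V.
Assume saturation: I_D = ½ k_n V_ov² = 0.5 × 0.716 × 0.55² = 0.108 mA, giving V_DS = V_DD − I_D R_D = 5 − 0.108 × 18.6 = 2.99 V.
V_DS = 2.99 V ≥ V_ov = 0.55 V, confirming saturation.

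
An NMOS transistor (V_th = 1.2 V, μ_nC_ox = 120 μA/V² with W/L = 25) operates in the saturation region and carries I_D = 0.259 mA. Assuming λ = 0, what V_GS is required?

V_GS = 1.62 V

k_n = μ_nC_ox · (W/L) = 3 mA/V².
In saturation I_D = ½ k_n (V_GS − V_th)², so V_GS − V_th = √(2 I_D / k_n) = √(2 × 0.259 / 3) = 0.416 V.
V_GS = 1.2 + 0.416 = 1.62 V.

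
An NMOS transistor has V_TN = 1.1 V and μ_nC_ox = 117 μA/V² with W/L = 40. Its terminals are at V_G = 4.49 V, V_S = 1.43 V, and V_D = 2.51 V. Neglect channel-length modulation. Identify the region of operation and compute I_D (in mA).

V_GS = V_G − V_S = 4.49 − 1.43 = 3.06 V; V_DS = V_D − V_S = 2.51 − 1.43 = 1.08 V.
k_n = μ_nC_ox · (W/L) = 4.68 mA/V².
V_ov = V_GS − V_TN = 3.06 − 1.1 = 1.96 V.
Since V_DS = 1.08 V < V_ov = 1.96 V, the device is in the triode region.
I_D = k_n [V_ov · V_DS − ½ V_DS²] = 4.68 × [1.96 × 1.08 − 0.5 × 1.08²] = 7.18 mA.

Triode; I_D = 7.18 mA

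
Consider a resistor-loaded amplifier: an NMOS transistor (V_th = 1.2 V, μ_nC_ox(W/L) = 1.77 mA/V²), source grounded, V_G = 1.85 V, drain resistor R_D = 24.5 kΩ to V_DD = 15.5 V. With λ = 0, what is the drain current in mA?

V_GS = V_G = 1.85 V, so V_ov = 1.85 − 1.2 = 0.65 V.
Assume saturation: I_D = ½ k_n V_ov² = 0.5 × 1.77 × 0.65² = 0.374 mA, giving V_DS = V_DD − I_D R_D = 15.5 − 0.374 × 24.5 = 6.34 V.
V_DS = 6.34 V ≥ V_ov = 0.65 V, confirming saturation.

I_D = 0.374 mA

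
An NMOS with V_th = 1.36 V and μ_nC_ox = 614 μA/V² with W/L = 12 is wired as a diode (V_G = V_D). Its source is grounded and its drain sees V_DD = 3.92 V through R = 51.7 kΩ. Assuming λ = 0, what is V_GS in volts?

With gate tied to drain, V_GS = V_DS ≥ V_GS − V_th, so the device is in saturation.
k_n = μ_nC_ox · (W/L) = 7.368 mA/V².
KCL at the drain: ½ k_n (V_GS − V_th)² = (V_DD − V_GS)/R.
Let x = V_GS − 1.36. Then 190 x² + x − 2.56 = 0, giving x = 0.113 V (positive root), so V_GS = 1.47 V.
I_D = (V_DD − V_GS)/R = (3.92 − 1.47) / 51.7 = 0.0473 mA.

V_GS = 1.47 V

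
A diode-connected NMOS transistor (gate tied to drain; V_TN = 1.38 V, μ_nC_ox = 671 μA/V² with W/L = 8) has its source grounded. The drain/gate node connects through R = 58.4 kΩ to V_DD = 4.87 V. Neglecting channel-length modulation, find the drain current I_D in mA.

With gate tied to drain, V_GS = V_DS ≥ V_GS − V_TN, so the device is in saturation.
k_n = μ_nC_ox · (W/L) = 5.368 mA/V².
KCL at the drain: ½ k_n (V_GS − V_TN)² = (V_DD − V_GS)/R.
Let x = V_GS − 1.38. Then 157 x² + x − 3.49 = 0, giving x = 0.146 V (positive root), so V_GS = 1.53 V.
I_D = (V_DD − V_GS)/R = (4.87 − 1.53) / 58.4 = 0.0573 mA.

I_D = 0.0573 mA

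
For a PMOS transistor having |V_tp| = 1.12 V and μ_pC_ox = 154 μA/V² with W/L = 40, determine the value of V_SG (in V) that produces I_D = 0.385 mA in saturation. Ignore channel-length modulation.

V_SG = 1.47 V

k_p = μ_pC_ox · (W/L) = 6.16 mA/V².
In saturation I_D = ½ k_p (V_SG − |V_tp|)², so V_SG − |V_tp| = √(2 I_D / k_p) = √(2 × 0.385 / 6.16) = 0.354 V.
V_SG = 1.12 + 0.354 = 1.47 V.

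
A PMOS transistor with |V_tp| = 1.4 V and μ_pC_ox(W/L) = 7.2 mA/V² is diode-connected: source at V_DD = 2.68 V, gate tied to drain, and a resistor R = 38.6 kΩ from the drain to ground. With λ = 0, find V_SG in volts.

With gate tied to drain, V_SG = V_SD ≥ V_SG − |V_tp|, so the device is in saturation.
KCL at the drain: ½ k_p (V_SG − |V_tp|)² = (V_DD − V_SG)/R.
Let x = V_SG − 1.4. Then 139 x² + x − 1.28 = 0, giving x = 0.0924 V (positive root), so V_SG = 1.49 V.
I_D = (V_DD − V_SG)/R = (2.68 − 1.49) / 38.6 = 0.0308 mA.

V_SG = 1.49 V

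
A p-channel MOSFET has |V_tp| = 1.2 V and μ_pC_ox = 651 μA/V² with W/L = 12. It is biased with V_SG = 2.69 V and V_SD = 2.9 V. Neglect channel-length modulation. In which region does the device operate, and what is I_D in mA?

k_p = μ_pC_ox · (W/L) = 7.812 mA/V².
V_ov = V_SG − |V_tp| = 2.69 − 1.2 = 1.49 V.
Since V_SD = 2.9 V ≥ V_ov = 1.49 V, the device is in saturation.
I_D = ½ k_p V_ov² = 0.5 × 7.812 × 1.49² = 8.67 mA.

Saturation; I_D = 8.67 mA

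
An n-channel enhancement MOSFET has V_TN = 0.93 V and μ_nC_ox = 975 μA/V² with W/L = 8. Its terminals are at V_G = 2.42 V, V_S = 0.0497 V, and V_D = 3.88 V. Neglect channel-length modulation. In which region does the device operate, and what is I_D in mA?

V_GS = V_G − V_S = 2.42 − 0.0497 = 2.37 V; V_DS = V_D − V_S = 3.88 − 0.0497 = 3.83 V.
k_n = μ_nC_ox · (W/L) = 7.8 mA/V².
V_ov = V_GS − V_TN = 2.37 − 0.93 = 1.44 V.
Since V_DS = 3.83 V ≥ V_ov = 1.44 V, the device is in saturation.
I_D = ½ k_n V_ov² = 0.5 × 7.8 × 1.44² = 8.09 mA.

Saturation; I_D = 8.09 mA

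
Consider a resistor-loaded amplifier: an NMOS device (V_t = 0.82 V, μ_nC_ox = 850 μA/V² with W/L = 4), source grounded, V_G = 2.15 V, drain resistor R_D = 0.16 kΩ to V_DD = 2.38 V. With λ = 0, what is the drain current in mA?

V_GS = V_G = 2.15 V, so V_ov = 2.15 − 0.82 = 1.33 V.
k_n = μ_nC_ox · (W/L) = 3.4 mA/V².
Assume saturation: I_D = ½ k_n V_ov² = 0.5 × 3.4 × 1.33² = 3.01 mA, giving V_DS = V_DD − I_D R_D = 2.38 − 3.01 × 0.16 = 1.9 V.
V_DS = 1.9 V ≥ V_ov = 1.33 V, confirming saturation.

I_D = 3.01 mA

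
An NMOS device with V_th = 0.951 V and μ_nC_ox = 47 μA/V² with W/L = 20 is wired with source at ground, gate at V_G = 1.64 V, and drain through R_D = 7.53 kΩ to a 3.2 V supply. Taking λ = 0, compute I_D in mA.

I_D = 0.223 mA

V_GS = V_G = 1.64 V, so V_ov = 1.64 − 0.951 = 0.689 V.
k_n = μ_nC_ox · (W/L) = 0.94 mA/V².
Assume saturation: I_D = ½ k_n V_ov² = 0.5 × 0.94 × 0.689² = 0.223 mA, giving V_DS = V_DD − I_D R_D = 3.2 − 0.223 × 7.53 = 1.52 V.
V_DS = 1.52 V ≥ V_ov = 0.689 V, confirming saturation.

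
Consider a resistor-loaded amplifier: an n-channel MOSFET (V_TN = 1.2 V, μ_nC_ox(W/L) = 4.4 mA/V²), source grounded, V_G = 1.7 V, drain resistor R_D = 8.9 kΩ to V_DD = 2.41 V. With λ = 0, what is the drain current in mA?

V_GS = V_G = 1.7 V, so V_ov = 1.7 − 1.2 = 0.5 V.
Assume saturation: I_D = ½ k_n V_ov² = 0.5 × 4.4 × 0.5² = 0.55 mA, giving V_DS = V_DD − I_D R_D = 2.41 − 0.55 × 8.9 = -2.49 V.
But -2.49 V < V_ov = 0.5 V, so the device is actually in triode.
In triode I_D = k_n[V_ov V_DS − ½ V_DS²] and I_D = (V_DD − V_DS)/R_D. Equating: 19.6 V_DS² − 20.58 V_DS + 2.41 = 0, giving V_DS = 0.134 V (the root below V_ov).
I_D = (2.41 − 0.134) / 8.9 = 0.256 mA.

I_D = 0.256 mA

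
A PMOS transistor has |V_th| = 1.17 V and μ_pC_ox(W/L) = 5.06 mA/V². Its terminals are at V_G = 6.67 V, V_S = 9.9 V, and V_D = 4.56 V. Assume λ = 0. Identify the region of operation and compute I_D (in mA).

Saturation; I_D = 10.7 mA

V_SG = V_S − V_G = 9.9 − 6.67 = 3.23 V; V_SD = V_S − V_D = 9.9 − 4.56 = 5.34 V.
V_ov = V_SG − |V_th| = 3.23 − 1.17 = 2.06 V.
Since V_SD = 5.34 V ≥ V_ov = 2.06 V, the device is in saturation.
I_D = ½ k_p V_ov² = 0.5 × 5.06 × 2.06² = 10.7 mA.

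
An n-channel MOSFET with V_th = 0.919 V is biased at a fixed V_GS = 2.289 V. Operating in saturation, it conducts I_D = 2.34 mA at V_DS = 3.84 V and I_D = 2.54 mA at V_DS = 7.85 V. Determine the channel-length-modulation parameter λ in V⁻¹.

With V_GS fixed, I_D ∝ (1 + λ V_DS) in saturation, so I_D2/I_D1 = (1 + λ V_DS2)/(1 + λ V_DS1).
2.54/2.34 = 1.085 = (1 + 7.85 λ)/(1 + 3.84 λ).
Solving: λ (I_D1 V_DS2 − I_D2 V_DS1) = I_D2 − I_D1, so λ = (2.54 − 2.34) / (2.34 × 7.85 − 2.54 × 3.84) = 0.2 / 8.62 = 0.0232 V⁻¹.

λ = 0.0232 V⁻¹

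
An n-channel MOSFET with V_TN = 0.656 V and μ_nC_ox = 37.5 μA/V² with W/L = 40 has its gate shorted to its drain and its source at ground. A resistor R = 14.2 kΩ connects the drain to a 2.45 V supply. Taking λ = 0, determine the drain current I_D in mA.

With gate tied to drain, V_GS = V_DS ≥ V_GS − V_TN, so the device is in saturation.
k_n = μ_nC_ox · (W/L) = 1.5 mA/V².
KCL at the drain: ½ k_n (V_GS − V_TN)² = (V_DD − V_GS)/R.
Let x = V_GS − 0.656. Then 10.6 x² + x − 1.794 = 0, giving x = 0.366 V (positive root), so V_GS = 1.02 V.
I_D = (V_DD − V_GS)/R = (2.45 − 1.02) / 14.2 = 0.101 mA.

I_D = 0.101 mA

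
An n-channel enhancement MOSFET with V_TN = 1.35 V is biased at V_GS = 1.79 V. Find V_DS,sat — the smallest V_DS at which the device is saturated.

The boundary between triode and saturation is V_DS = V_GS − V_TN = V_ov.
V_ov = 1.79 − 1.35 = 0.44 V.

V_DS,sat = 0.440 V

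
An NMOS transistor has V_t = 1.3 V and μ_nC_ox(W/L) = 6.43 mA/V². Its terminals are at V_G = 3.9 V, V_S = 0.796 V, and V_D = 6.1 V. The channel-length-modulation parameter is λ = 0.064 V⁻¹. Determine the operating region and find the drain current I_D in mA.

Saturation; I_D = 14.0 mA

V_GS = V_G − V_S = 3.9 − 0.796 = 3.1 V; V_DS = V_D − V_S = 6.1 − 0.796 = 5.3 V.
V_ov = V_GS − V_t = 3.1 − 1.3 = 1.8 V.
Since V_DS = 5.3 V ≥ V_ov = 1.8 V, the device is in saturation.
I_D = ½ k_n V_ov² (1 + λ V_DS) = 0.5 × 6.43 × 1.8² × (1 + 0.064 × 5.3) = 14 mA.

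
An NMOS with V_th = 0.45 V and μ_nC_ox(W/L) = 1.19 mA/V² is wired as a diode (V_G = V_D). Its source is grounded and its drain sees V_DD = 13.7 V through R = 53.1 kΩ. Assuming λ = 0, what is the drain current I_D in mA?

I_D = 0.238 mA

With gate tied to drain, V_GS = V_DS ≥ V_GS − V_th, so the device is in saturation.
KCL at the drain: ½ k_n (V_GS − V_th)² = (V_DD − V_GS)/R.
Let x = V_GS − 0.45. Then 31.6 x² + x − 13.25 = 0, giving x = 0.632 V (positive root), so V_GS = 1.08 V.
I_D = (V_DD − V_GS)/R = (13.7 − 1.08) / 53.1 = 0.238 mA.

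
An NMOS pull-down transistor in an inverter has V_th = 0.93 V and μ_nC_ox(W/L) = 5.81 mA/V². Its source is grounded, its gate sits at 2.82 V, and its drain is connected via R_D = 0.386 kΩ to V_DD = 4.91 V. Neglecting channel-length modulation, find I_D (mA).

V_GS = V_G = 2.82 V, so V_ov = 2.82 − 0.93 = 1.89 V.
Assume saturation: I_D = ½ k_n V_ov² = 0.5 × 5.81 × 1.89² = 10.4 mA, giving V_DS = V_DD − I_D R_D = 4.91 − 10.4 × 0.386 = 0.904 V.
But 0.904 V < V_ov = 1.89 V, so the device is actually in triode.
In triode I_D = k_n[V_ov V_DS − ½ V_DS²] and I_D = (V_DD − V_DS)/R_D. Equating: 1.12 V_DS² − 5.239 V_DS + 4.91 = 0, giving V_DS = 1.3 V (the root below V_ov).
I_D = (4.91 − 1.3) / 0.386 = 9.36 mA.

I_D = 9.36 mA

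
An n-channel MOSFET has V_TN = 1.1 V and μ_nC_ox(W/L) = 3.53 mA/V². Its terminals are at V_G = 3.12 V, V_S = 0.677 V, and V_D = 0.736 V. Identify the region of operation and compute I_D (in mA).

Triode; I_D = 0.274 mA

V_GS = V_G − V_S = 3.12 − 0.677 = 2.44 V; V_DS = V_D − V_S = 0.736 − 0.677 = 0.059 V.
V_ov = V_GS − V_TN = 2.44 − 1.1 = 1.34 V.
Since V_DS = 0.059 V < V_ov = 1.34 V, the device is in the triode region.
I_D = k_n [V_ov · V_DS − ½ V_DS²] = 3.53 × [1.34 × 0.059 − 0.5 × 0.059²] = 0.274 mA.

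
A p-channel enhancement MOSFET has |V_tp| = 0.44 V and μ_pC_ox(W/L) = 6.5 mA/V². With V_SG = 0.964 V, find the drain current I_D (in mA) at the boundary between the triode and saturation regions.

At the boundary V_SD = V_ov = V_SG − |V_tp| = 0.964 − 0.44 = 0.524 V.
I_D = ½ k_p V_ov² = 0.5 × 6.5 × 0.524² = 0.892 mA.

I_D = 0.892 mA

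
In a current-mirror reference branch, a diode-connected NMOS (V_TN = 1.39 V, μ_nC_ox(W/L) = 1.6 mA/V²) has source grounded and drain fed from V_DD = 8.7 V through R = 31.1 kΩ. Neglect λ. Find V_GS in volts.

With gate tied to drain, V_GS = V_DS ≥ V_GS − V_TN, so the device is in saturation.
KCL at the drain: ½ k_n (V_GS − V_TN)² = (V_DD − V_GS)/R.
Let x = V_GS − 1.39. Then 24.9 x² + x − 7.31 = 0, giving x = 0.522 V (positive root), so V_GS = 1.91 V.
I_D = (V_DD − V_GS)/R = (8.7 − 1.91) / 31.1 = 0.218 mA.

V_GS = 1.91 V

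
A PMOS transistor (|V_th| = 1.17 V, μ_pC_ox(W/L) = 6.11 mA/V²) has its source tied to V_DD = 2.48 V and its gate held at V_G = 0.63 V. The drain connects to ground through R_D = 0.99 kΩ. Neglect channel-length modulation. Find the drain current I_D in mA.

I_D = 1.41 mA

V_SG = V_DD − V_G = 2.48 − 0.63 = 1.85 V, so V_ov = 1.85 − 1.17 = 0.68 V.
Assume saturation: I_D = ½ k_p V_ov² = 0.5 × 6.11 × 0.68² = 1.41 mA, giving V_SD = V_DD − I_D R_D = 2.48 − 1.41 × 0.99 = 1.08 V.
V_SD = 1.08 V ≥ V_ov = 0.68 V, confirming saturation.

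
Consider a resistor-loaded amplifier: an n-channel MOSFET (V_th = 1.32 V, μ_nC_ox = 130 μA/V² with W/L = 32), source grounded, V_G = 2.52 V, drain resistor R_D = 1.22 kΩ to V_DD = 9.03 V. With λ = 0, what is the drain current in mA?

V_GS = V_G = 2.52 V, so V_ov = 2.52 − 1.32 = 1.2 V.
k_n = μ_nC_ox · (W/L) = 4.16 mA/V².
Assume saturation: I_D = ½ k_n V_ov² = 0.5 × 4.16 × 1.2² = 3 mA, giving V_DS = V_DD − I_D R_D = 9.03 − 3 × 1.22 = 5.38 V.
V_DS = 5.38 V ≥ V_ov = 1.2 V, confirming saturation.

I_D = 3.00 mA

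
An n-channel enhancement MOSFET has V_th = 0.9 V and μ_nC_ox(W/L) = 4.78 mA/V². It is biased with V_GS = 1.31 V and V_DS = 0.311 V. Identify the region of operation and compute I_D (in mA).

V_ov = V_GS − V_th = 1.31 − 0.9 = 0.41 V.
Since V_DS = 0.311 V < V_ov = 0.41 V, the device is in the triode region.
I_D = k_n [V_ov · V_DS − ½ V_DS²] = 4.78 × [0.41 × 0.311 − 0.5 × 0.311²] = 0.378 mA.

Triode; I_D = 0.378 mA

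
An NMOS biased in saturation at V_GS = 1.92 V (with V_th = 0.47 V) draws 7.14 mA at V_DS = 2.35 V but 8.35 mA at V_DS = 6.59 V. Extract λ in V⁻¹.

With V_GS fixed, I_D ∝ (1 + λ V_DS) in saturation, so I_D2/I_D1 = (1 + λ V_DS2)/(1 + λ V_DS1).
8.35/7.14 = 1.169 = (1 + 6.59 λ)/(1 + 2.35 λ).
Solving: λ (I_D1 V_DS2 − I_D2 V_DS1) = I_D2 − I_D1, so λ = (8.35 − 7.14) / (7.14 × 6.59 − 8.35 × 2.35) = 1.21 / 27.4 = 0.0441 V⁻¹.

λ = 0.0441 V⁻¹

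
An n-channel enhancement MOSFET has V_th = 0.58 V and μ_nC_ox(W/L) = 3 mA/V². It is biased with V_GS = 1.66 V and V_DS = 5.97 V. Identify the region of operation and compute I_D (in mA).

V_ov = V_GS − V_th = 1.66 − 0.58 = 1.08 V.
Since V_DS = 5.97 V ≥ V_ov = 1.08 V, the device is in saturation.
I_D = ½ k_n V_ov² = 0.5 × 3 × 1.08² = 1.75 mA.

Saturation; I_D = 1.75 mA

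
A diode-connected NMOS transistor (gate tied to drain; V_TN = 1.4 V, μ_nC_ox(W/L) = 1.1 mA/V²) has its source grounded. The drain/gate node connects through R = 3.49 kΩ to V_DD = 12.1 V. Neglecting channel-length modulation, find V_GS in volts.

With gate tied to drain, V_GS = V_DS ≥ V_GS − V_TN, so the device is in saturation.
KCL at the drain: ½ k_n (V_GS − V_TN)² = (V_DD − V_GS)/R.
Let x = V_GS − 1.4. Then 1.92 x² + x − 10.7 = 0, giving x = 2.11 V (positive root), so V_GS = 3.51 V.
I_D = (V_DD − V_GS)/R = (12.1 − 3.51) / 3.49 = 2.46 mA.

V_GS = 3.51 V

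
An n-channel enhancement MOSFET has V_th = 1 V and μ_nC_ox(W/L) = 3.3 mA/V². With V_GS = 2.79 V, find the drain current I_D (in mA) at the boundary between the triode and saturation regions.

At the boundary V_DS = V_ov = V_GS − V_th = 2.79 − 1 = 1.79 V.
I_D = ½ k_n V_ov² = 0.5 × 3.3 × 1.79² = 5.29 mA.

I_D = 5.29 mA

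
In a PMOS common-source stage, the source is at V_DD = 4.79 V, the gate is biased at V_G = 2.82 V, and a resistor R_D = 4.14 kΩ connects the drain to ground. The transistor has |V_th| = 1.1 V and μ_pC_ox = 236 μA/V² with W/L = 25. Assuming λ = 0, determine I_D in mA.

V_SG = V_DD − V_G = 4.79 − 2.82 = 1.97 V, so V_ov = 1.97 − 1.1 = 0.87 V.
k_p = μ_pC_ox · (W/L) = 5.9 mA/V².
Assume saturation: I_D = ½ k_p V_ov² = 0.5 × 5.9 × 0.87² = 2.23 mA, giving V_SD = V_DD − I_D R_D = 4.79 − 2.23 × 4.14 = -4.45 V.
But -4.45 V < V_ov = 0.87 V, so the device is actually in triode.
In triode I_D = k_p[V_ov V_SD − ½ V_SD²] and I_D = (V_DD − V_SD)/R_D. Equating: 12.2 V_SD² − 22.25 V_SD + 4.79 = 0, giving V_SD = 0.249 V (the root below V_ov).
I_D = (4.79 − 0.249) / 4.14 = 1.1 mA.

I_D = 1.10 mA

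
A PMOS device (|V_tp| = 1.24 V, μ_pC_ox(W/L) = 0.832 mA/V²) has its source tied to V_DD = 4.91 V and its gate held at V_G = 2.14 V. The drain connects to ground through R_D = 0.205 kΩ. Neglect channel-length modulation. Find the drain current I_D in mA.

V_SG = V_DD − V_G = 4.91 − 2.14 = 2.77 V, so V_ov = 2.77 − 1.24 = 1.53 V.
Assume saturation: I_D = ½ k_p V_ov² = 0.5 × 0.832 × 1.53² = 0.974 mA, giving V_SD = V_DD − I_D R_D = 4.91 − 0.974 × 0.205 = 4.71 V.
V_SD = 4.71 V ≥ V_ov = 1.53 V, confirming saturation.

I_D = 0.974 mA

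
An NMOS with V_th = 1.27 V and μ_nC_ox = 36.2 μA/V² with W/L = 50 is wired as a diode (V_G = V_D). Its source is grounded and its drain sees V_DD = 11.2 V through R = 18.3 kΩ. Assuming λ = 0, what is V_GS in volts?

V_GS = 2.01 V

With gate tied to drain, V_GS = V_DS ≥ V_GS − V_th, so the device is in saturation.
k_n = μ_nC_ox · (W/L) = 1.81 mA/V².
KCL at the drain: ½ k_n (V_GS − V_th)² = (V_DD − V_GS)/R.
Let x = V_GS − 1.27. Then 16.6 x² + x − 9.93 = 0, giving x = 0.745 V (positive root), so V_GS = 2.01 V.
I_D = (V_DD − V_GS)/R = (11.2 − 2.01) / 18.3 = 0.502 mA.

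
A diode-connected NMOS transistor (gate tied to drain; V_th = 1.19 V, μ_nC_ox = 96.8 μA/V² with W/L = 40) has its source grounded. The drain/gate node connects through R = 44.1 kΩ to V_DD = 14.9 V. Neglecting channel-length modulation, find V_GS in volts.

With gate tied to drain, V_GS = V_DS ≥ V_GS − V_th, so the device is in saturation.
k_n = μ_nC_ox · (W/L) = 3.872 mA/V².
KCL at the drain: ½ k_n (V_GS − V_th)² = (V_DD − V_GS)/R.
Let x = V_GS − 1.19. Then 85.4 x² + x − 13.71 = 0, giving x = 0.395 V (positive root), so V_GS = 1.58 V.
I_D = (V_DD − V_GS)/R = (14.9 − 1.58) / 44.1 = 0.302 mA.

V_GS = 1.58 V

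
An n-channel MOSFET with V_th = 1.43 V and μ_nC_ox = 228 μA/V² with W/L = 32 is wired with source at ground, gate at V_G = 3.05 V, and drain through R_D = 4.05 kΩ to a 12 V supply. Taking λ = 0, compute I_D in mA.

I_D = 2.90 mA

V_GS = V_G = 3.05 V, so V_ov = 3.05 − 1.43 = 1.62 V.
k_n = μ_nC_ox · (W/L) = 7.296 mA/V².
Assume saturation: I_D = ½ k_n V_ov² = 0.5 × 7.296 × 1.62² = 9.57 mA, giving V_DS = V_DD − I_D R_D = 12 − 9.57 × 4.05 = -26.8 V.
But -26.8 V < V_ov = 1.62 V, so the device is actually in triode.
In triode I_D = k_n[V_ov V_DS − ½ V_DS²] and I_D = (V_DD − V_DS)/R_D. Equating: 14.8 V_DS² − 48.87 V_DS + 12 = 0, giving V_DS = 0.267 V (the root below V_ov).
I_D = (12 − 0.267) / 4.05 = 2.9 mA.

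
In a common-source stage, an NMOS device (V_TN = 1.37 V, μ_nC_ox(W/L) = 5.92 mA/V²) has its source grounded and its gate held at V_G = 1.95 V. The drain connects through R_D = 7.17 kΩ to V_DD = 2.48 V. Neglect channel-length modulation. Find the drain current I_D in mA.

V_GS = V_G = 1.95 V, so V_ov = 1.95 − 1.37 = 0.58 V.
Assume saturation: I_D = ½ k_n V_ov² = 0.5 × 5.92 × 0.58² = 0.996 mA, giving V_DS = V_DD − I_D R_D = 2.48 − 0.996 × 7.17 = -4.66 V.
But -4.66 V < V_ov = 0.58 V, so the device is actually in triode.
In triode I_D = k_n[V_ov V_DS − ½ V_DS²] and I_D = (V_DD − V_DS)/R_D. Equating: 21.2 V_DS² − 25.62 V_DS + 2.48 = 0, giving V_DS = 0.106 V (the root below V_ov).
I_D = (2.48 − 0.106) / 7.17 = 0.331 mA.

I_D = 0.331 mA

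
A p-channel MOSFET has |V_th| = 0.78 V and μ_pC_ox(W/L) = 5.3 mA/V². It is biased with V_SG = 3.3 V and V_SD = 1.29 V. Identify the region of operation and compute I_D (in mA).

V_ov = V_SG − |V_th| = 3.3 − 0.78 = 2.52 V.
Since V_SD = 1.29 V < V_ov = 2.52 V, the device is in the triode region.
I_D = k_p [V_ov · V_SD − ½ V_SD²] = 5.3 × [2.52 × 1.29 − 0.5 × 1.29²] = 12.8 mA.

Triode; I_D = 12.8 mA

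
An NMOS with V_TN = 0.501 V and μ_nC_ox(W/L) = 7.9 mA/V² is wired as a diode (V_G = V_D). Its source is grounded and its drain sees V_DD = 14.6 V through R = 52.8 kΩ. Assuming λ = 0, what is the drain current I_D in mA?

With gate tied to drain, V_GS = V_DS ≥ V_GS − V_TN, so the device is in saturation.
KCL at the drain: ½ k_n (V_GS − V_TN)² = (V_DD − V_GS)/R.
Let x = V_GS − 0.501. Then 209 x² + x − 14.1 = 0, giving x = 0.258 V (positive root), so V_GS = 0.759 V.
I_D = (V_DD − V_GS)/R = (14.6 − 0.759) / 52.8 = 0.262 mA.

I_D = 0.262 mA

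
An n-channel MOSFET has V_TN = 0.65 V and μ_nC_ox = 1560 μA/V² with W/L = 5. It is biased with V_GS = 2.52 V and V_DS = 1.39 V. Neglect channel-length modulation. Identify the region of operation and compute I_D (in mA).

k_n = μ_nC_ox · (W/L) = 7.8 mA/V².
V_ov = V_GS − V_TN = 2.52 − 0.65 = 1.87 V.
Since V_DS = 1.39 V < V_ov = 1.87 V, the device is in the triode region.
I_D = k_n [V_ov · V_DS − ½ V_DS²] = 7.8 × [1.87 × 1.39 − 0.5 × 1.39²] = 12.7 mA.

Triode; I_D = 12.7 mA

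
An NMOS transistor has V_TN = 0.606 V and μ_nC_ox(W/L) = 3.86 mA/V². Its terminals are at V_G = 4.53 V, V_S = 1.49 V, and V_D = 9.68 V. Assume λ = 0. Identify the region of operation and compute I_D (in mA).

V_GS = V_G − V_S = 4.53 − 1.49 = 3.04 V; V_DS = V_D − V_S = 9.68 − 1.49 = 8.19 V.
V_ov = V_GS − V_TN = 3.04 − 0.606 = 2.43 V.
Since V_DS = 8.19 V ≥ V_ov = 2.43 V, the device is in saturation.
I_D = ½ k_n V_ov² = 0.5 × 3.86 × 2.43² = 11.4 mA.

Saturation; I_D = 11.4 mA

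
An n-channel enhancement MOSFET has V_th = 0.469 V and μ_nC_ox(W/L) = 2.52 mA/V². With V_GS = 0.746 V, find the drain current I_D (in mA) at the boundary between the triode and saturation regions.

I_D = 0.0967 mA

At the boundary V_DS = V_ov = V_GS − V_th = 0.746 − 0.469 = 0.277 V.
I_D = ½ k_n V_ov² = 0.5 × 2.52 × 0.277² = 0.0967 mA.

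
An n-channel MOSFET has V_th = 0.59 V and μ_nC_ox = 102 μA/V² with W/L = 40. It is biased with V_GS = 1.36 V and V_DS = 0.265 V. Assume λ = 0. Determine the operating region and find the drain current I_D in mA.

Triode; I_D = 0.689 mA

k_n = μ_nC_ox · (W/L) = 4.08 mA/V².
V_ov = V_GS − V_th = 1.36 − 0.59 = 0.77 V.
Since V_DS = 0.265 V < V_ov = 0.77 V, the device is in the triode region.
I_D = k_n [V_ov · V_DS − ½ V_DS²] = 4.08 × [0.77 × 0.265 − 0.5 × 0.265²] = 0.689 mA.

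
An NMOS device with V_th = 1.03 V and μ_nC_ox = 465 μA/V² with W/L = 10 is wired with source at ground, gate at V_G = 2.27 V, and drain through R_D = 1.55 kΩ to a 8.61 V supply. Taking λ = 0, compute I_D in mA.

I_D = 3.57 mA

V_GS = V_G = 2.27 V, so V_ov = 2.27 − 1.03 = 1.24 V.
k_n = μ_nC_ox · (W/L) = 4.65 mA/V².
Assume saturation: I_D = ½ k_n V_ov² = 0.5 × 4.65 × 1.24² = 3.57 mA, giving V_DS = V_DD − I_D R_D = 8.61 − 3.57 × 1.55 = 3.07 V.
V_DS = 3.07 V ≥ V_ov = 1.24 V, confirming saturation.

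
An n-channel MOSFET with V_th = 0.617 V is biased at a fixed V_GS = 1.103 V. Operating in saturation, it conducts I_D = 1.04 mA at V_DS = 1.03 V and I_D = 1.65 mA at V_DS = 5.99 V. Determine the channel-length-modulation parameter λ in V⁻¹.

λ = 0.135 V⁻¹

With V_GS fixed, I_D ∝ (1 + λ V_DS) in saturation, so I_D2/I_D1 = (1 + λ V_DS2)/(1 + λ V_DS1).
1.65/1.04 = 1.587 = (1 + 5.99 λ)/(1 + 1.03 λ).
Solving: λ (I_D1 V_DS2 − I_D2 V_DS1) = I_D2 − I_D1, so λ = (1.65 − 1.04) / (1.04 × 5.99 − 1.65 × 1.03) = 0.61 / 4.53 = 0.135 V⁻¹.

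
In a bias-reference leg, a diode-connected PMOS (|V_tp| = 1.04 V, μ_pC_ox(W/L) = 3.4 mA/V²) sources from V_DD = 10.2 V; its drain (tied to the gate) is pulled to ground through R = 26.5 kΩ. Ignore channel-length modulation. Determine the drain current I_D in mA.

I_D = 0.329 mA

With gate tied to drain, V_SG = V_SD ≥ V_SG − |V_tp|, so the device is in saturation.
KCL at the drain: ½ k_p (V_SG − |V_tp|)² = (V_DD − V_SG)/R.
Let x = V_SG − 1.04. Then 45 x² + x − 9.16 = 0, giving x = 0.44 V (positive root), so V_SG = 1.48 V.
I_D = (V_DD − V_SG)/R = (10.2 − 1.48) / 26.5 = 0.329 mA.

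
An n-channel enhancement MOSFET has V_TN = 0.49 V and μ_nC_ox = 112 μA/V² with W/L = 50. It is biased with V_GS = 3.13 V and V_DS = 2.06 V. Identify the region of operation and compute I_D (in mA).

Triode; I_D = 18.6 mA

k_n = μ_nC_ox · (W/L) = 5.6 mA/V².
V_ov = V_GS − V_TN = 3.13 − 0.49 = 2.64 V.
Since V_DS = 2.06 V < V_ov = 2.64 V, the device is in the triode region.
I_D = k_n [V_ov · V_DS − ½ V_DS²] = 5.6 × [2.64 × 2.06 − 0.5 × 2.06²] = 18.6 mA.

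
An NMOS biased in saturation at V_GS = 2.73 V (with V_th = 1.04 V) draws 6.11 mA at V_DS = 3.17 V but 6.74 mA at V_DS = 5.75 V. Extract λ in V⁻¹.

λ = 0.0458 V⁻¹

With V_GS fixed, I_D ∝ (1 + λ V_DS) in saturation, so I_D2/I_D1 = (1 + λ V_DS2)/(1 + λ V_DS1).
6.74/6.11 = 1.103 = (1 + 5.75 λ)/(1 + 3.17 λ).
Solving: λ (I_D1 V_DS2 − I_D2 V_DS1) = I_D2 − I_D1, so λ = (6.74 − 6.11) / (6.11 × 5.75 − 6.74 × 3.17) = 0.63 / 13.8 = 0.0458 V⁻¹.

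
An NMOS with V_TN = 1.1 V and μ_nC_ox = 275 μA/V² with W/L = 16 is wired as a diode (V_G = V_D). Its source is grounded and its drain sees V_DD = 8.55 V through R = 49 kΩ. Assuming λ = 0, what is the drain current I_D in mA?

With gate tied to drain, V_GS = V_DS ≥ V_GS − V_TN, so the device is in saturation.
k_n = μ_nC_ox · (W/L) = 4.4 mA/V².
KCL at the drain: ½ k_n (V_GS − V_TN)² = (V_DD − V_GS)/R.
Let x = V_GS − 1.1. Then 108 x² + x − 7.45 = 0, giving x = 0.258 V (positive root), so V_GS = 1.36 V.
I_D = (V_DD − V_GS)/R = (8.55 − 1.36) / 49 = 0.147 mA.

I_D = 0.147 mA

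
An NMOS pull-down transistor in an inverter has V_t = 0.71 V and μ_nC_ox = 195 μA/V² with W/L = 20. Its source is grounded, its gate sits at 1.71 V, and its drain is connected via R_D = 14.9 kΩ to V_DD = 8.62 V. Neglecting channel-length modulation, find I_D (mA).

I_D = 0.568 mA

V_GS = V_G = 1.71 V, so V_ov = 1.71 − 0.71 = 1 V.
k_n = μ_nC_ox · (W/L) = 3.9 mA/V².
Assume saturation: I_D = ½ k_n V_ov² = 0.5 × 3.9 × 1² = 1.95 mA, giving V_DS = V_DD − I_D R_D = 8.62 − 1.95 × 14.9 = -20.4 V.
But -20.4 V < V_ov = 1 V, so the device is actually in triode.
In triode I_D = k_n[V_ov V_DS − ½ V_DS²] and I_D = (V_DD − V_DS)/R_D. Equating: 29.1 V_DS² − 59.11 V_DS + 8.62 = 0, giving V_DS = 0.158 V (the root below V_ov).
I_D = (8.62 − 0.158) / 14.9 = 0.568 mA.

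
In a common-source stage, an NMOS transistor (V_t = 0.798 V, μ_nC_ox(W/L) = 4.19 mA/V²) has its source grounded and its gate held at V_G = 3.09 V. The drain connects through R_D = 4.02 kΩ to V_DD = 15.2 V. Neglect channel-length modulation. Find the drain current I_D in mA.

I_D = 3.68 mA

V_GS = V_G = 3.09 V, so V_ov = 3.09 − 0.798 = 2.29 V.
Assume saturation: I_D = ½ k_n V_ov² = 0.5 × 4.19 × 2.29² = 11 mA, giving V_DS = V_DD − I_D R_D = 15.2 − 11 × 4.02 = -29 V.
But -29 V < V_ov = 2.29 V, so the device is actually in triode.
In triode I_D = k_n[V_ov V_DS − ½ V_DS²] and I_D = (V_DD − V_DS)/R_D. Equating: 8.42 V_DS² − 39.61 V_DS + 15.2 = 0, giving V_DS = 0.422 V (the root below V_ov).
I_D = (15.2 − 0.422) / 4.02 = 3.68 mA.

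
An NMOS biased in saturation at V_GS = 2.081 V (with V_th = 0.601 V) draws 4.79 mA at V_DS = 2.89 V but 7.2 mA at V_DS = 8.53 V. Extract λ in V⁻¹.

With V_GS fixed, I_D ∝ (1 + λ V_DS) in saturation, so I_D2/I_D1 = (1 + λ V_DS2)/(1 + λ V_DS1).
7.2/4.79 = 1.503 = (1 + 8.53 λ)/(1 + 2.89 λ).
Solving: λ (I_D1 V_DS2 − I_D2 V_DS1) = I_D2 − I_D1, so λ = (7.2 − 4.79) / (4.79 × 8.53 − 7.2 × 2.89) = 2.41 / 20.1 = 0.12 V⁻¹.

λ = 0.120 V⁻¹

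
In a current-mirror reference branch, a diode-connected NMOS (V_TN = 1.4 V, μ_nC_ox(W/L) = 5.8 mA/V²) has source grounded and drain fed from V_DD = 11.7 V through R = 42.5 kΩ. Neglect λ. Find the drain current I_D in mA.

With gate tied to drain, V_GS = V_DS ≥ V_GS − V_TN, so the device is in saturation.
KCL at the drain: ½ k_n (V_GS − V_TN)² = (V_DD − V_GS)/R.
Let x = V_GS − 1.4. Then 123 x² + x − 10.3 = 0, giving x = 0.285 V (positive root), so V_GS = 1.69 V.
I_D = (V_DD − V_GS)/R = (11.7 − 1.69) / 42.5 = 0.236 mA.

I_D = 0.236 mA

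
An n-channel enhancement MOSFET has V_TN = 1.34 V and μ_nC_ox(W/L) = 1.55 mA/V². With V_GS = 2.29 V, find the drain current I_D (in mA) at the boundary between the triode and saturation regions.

At the boundary V_DS = V_ov = V_GS − V_TN = 2.29 − 1.34 = 0.95 V.
I_D = ½ k_n V_ov² = 0.5 × 1.55 × 0.95² = 0.699 mA.

I_D = 0.699 mA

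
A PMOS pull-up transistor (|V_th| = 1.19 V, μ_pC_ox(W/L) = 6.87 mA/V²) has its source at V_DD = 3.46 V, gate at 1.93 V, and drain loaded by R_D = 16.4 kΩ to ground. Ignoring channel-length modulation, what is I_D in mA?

V_SG = V_DD − V_G = 3.46 − 1.93 = 1.53 V, so V_ov = 1.53 − 1.19 = 0.34 V.
Assume saturation: I_D = ½ k_p V_ov² = 0.5 × 6.87 × 0.34² = 0.397 mA, giving V_SD = V_DD − I_D R_D = 3.46 − 0.397 × 16.4 = -3.05 V.
But -3.05 V < V_ov = 0.34 V, so the device is actually in triode.
In triode I_D = k_p[V_ov V_SD − ½ V_SD²] and I_D = (V_DD − V_SD)/R_D. Equating: 56.3 V_SD² − 39.31 V_SD + 3.46 = 0, giving V_SD = 0.103 V (the root below V_ov).
I_D = (3.46 − 0.103) / 16.4 = 0.205 mA.

I_D = 0.205 mA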